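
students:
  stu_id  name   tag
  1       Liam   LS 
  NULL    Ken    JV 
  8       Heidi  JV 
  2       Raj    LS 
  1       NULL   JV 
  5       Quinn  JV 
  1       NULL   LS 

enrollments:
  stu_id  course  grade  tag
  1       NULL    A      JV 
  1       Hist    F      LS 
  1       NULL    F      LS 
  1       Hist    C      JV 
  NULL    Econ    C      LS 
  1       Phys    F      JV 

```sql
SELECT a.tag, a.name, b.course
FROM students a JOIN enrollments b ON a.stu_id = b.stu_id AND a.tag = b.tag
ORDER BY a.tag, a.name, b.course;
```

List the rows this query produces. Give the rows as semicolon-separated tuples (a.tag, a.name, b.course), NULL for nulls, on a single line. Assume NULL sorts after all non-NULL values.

(JV, NULL, Hist); (JV, NULL, Phys); (JV, NULL, NULL); (LS, Liam, Hist); (LS, Liam, NULL); (LS, NULL, Hist); (LS, NULL, NULL)

INNER JOIN keeps only pairs where the ON condition holds.
Matching on a.stu_id = b.stu_id AND a.tag = b.tag. A NULL in a compared column never satisfies the condition.
- a (stu_id=1, tag=LS) pairs with 2 row(s) of b.
- a (stu_id=NULL, tag=JV) has no partner → excluded.
- a (stu_id=8, tag=JV) has no partner → excluded.
- a (stu_id=2, tag=LS) has no partner → excluded.
- a (stu_id=1, tag=JV) pairs with 3 row(s) of b.
- a (stu_id=5, tag=JV) has no partner → excluded.
- a (stu_id=1, tag=LS) pairs with 2 row(s) of b.
After projecting and ordering:
a.tag | a.name | b.course
JV | NULL | Hist
JV | NULL | Phys
JV | NULL | NULL
LS | Liam | Hist
LS | Liam | NULL
LS | NULL | Hist
LS | NULL | NULL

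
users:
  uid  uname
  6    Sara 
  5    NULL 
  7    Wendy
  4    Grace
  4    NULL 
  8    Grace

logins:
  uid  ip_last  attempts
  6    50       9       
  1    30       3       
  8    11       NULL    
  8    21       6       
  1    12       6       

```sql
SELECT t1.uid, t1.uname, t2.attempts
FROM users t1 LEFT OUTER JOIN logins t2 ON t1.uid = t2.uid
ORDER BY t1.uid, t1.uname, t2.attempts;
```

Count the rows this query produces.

7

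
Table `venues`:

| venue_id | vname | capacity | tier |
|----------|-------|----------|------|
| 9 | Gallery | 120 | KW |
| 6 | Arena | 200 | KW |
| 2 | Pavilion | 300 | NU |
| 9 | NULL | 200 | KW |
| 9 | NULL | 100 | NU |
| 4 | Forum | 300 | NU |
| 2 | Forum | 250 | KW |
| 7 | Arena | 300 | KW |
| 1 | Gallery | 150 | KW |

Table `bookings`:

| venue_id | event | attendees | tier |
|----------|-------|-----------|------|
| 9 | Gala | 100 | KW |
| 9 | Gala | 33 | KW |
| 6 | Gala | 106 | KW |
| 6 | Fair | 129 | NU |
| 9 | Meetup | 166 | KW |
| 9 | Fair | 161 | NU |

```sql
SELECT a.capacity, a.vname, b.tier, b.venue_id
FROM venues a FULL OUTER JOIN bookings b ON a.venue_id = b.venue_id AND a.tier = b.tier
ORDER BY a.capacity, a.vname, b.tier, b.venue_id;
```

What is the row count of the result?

FULL OUTER JOIN keeps every row from both sides; unmatched rows get NULL for the other side's columns.
Matching on a.venue_id = b.venue_id AND a.tier = b.tier.
Matched pairs: 8; unmatched a rows kept: 5; unmatched b rows kept: 1.
Total: 8 matched + 6 padded = 14 rows.

14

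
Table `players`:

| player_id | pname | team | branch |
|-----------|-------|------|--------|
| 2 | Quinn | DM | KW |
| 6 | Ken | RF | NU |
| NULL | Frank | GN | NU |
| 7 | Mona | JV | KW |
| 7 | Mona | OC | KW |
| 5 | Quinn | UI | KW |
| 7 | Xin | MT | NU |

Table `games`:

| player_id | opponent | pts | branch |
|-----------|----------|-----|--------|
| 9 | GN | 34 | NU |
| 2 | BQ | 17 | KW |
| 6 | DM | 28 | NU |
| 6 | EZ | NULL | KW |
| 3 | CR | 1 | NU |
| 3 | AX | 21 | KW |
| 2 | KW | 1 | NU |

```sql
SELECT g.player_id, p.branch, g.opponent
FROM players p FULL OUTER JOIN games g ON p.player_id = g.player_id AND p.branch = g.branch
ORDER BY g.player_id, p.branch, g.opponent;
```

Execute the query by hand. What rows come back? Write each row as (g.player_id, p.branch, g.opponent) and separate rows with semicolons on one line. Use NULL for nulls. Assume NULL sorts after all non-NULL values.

(2, KW, BQ); (2, NULL, KW); (3, NULL, AX); (3, NULL, CR); (6, NU, DM); (6, NULL, EZ); (9, NULL, GN); (NULL, KW, NULL); (NULL, KW, NULL); (NULL, KW, NULL); (NULL, NU, NULL); (NULL, NU, NULL)

FULL OUTER JOIN keeps every row from both sides; unmatched rows get NULL for the other side's columns.
Matching on p.player_id = g.player_id AND p.branch = g.branch. A NULL in a compared column never satisfies the condition.
Matched pairs: 2; unmatched p rows kept: 5; unmatched g rows kept: 5.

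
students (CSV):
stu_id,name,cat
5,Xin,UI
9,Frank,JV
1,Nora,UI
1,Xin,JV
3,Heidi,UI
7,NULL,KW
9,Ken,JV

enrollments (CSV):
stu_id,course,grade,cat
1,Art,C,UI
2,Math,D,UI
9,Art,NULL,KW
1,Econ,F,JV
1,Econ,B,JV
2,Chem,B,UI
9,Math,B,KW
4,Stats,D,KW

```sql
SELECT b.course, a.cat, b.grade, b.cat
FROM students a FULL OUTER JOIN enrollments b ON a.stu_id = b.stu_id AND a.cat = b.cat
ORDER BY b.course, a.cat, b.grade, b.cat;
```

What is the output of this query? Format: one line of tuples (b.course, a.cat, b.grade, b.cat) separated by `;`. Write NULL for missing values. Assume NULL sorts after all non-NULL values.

(Art, UI, C, UI); (Art, NULL, NULL, KW); (Chem, NULL, B, UI); (Econ, JV, B, JV); (Econ, JV, F, JV); (Math, NULL, B, KW); (Math, NULL, D, UI); (Stats, NULL, D, KW); (NULL, JV, NULL, NULL); (NULL, JV, NULL, NULL); (NULL, KW, NULL, NULL); (NULL, UI, NULL, NULL); (NULL, UI, NULL, NULL)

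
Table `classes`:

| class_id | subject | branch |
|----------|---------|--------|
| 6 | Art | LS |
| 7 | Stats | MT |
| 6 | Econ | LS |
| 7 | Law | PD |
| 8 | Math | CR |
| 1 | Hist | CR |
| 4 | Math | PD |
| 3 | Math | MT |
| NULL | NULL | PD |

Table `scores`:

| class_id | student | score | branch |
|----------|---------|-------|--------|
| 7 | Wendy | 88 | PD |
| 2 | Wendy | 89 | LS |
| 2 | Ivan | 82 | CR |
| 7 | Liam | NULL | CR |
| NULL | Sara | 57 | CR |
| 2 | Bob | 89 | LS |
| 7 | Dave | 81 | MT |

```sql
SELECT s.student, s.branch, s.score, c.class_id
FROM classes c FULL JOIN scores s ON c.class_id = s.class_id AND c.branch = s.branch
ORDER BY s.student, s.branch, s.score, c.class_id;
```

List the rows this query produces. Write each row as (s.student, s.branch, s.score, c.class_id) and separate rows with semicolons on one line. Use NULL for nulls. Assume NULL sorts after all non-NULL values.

FULL OUTER JOIN keeps every row from both sides; unmatched rows get NULL for the other side's columns.
Matching on c.class_id = s.class_id AND c.branch = s.branch. A NULL in a compared column never satisfies the condition.
Matched pairs: 2; unmatched c rows kept: 7; unmatched s rows kept: 5.

(Bob, LS, 89, NULL); (Dave, MT, 81, 7); (Ivan, CR, 82, NULL); (Liam, CR, NULL, NULL); (Sara, CR, 57, NULL); (Wendy, LS, 89, NULL); (Wendy, PD, 88, 7); (NULL, NULL, NULL, 1); (NULL, NULL, NULL, 3); (NULL, NULL, NULL, 4); (NULL, NULL, NULL, 6); (NULL, NULL, NULL, 6); (NULL, NULL, NULL, 8); (NULL, NULL, NULL, NULL)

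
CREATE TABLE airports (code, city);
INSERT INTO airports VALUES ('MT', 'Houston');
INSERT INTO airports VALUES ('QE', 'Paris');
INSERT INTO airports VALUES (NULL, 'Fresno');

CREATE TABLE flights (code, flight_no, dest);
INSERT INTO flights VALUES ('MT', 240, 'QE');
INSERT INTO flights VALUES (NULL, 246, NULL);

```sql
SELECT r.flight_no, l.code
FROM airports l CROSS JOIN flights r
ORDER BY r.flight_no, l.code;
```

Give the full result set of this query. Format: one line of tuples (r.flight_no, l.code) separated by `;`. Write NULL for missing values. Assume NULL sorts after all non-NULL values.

(240, MT); (240, QE); (240, NULL); (246, MT); (246, QE); (246, NULL)

CROSS JOIN pairs every row of `airports` with every row of `flights`: 3 × 2 = 6 rows.
After projecting and ordering:
r.flight_no | l.code
240 | MT
240 | QE
240 | NULL
246 | MT
246 | QE
246 | NULL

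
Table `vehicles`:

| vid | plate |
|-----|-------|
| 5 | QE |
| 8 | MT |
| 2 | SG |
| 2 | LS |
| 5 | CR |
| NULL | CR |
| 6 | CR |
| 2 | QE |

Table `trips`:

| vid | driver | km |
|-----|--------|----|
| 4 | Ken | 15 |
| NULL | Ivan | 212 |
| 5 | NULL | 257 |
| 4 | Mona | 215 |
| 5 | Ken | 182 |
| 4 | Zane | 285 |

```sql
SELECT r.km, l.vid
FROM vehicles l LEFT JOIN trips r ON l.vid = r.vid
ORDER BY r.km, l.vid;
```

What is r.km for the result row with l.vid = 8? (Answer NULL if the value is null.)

NULL

LEFT JOIN keeps every row from `vehicles`; unmatched rows get NULL for `trips`'s columns.
Matching on l.vid = r.vid. A NULL in a compared column never satisfies the condition.
- vid=5: 2 matching r row(s), so 2 row(s) emitted.
- vid=8: no r row matches, row kept with r columns NULL.
- vid=2: no r row matches, row kept with r columns NULL.
- vid=2: no r row matches, row kept with r columns NULL.
- vid=5: 2 matching r row(s), so 2 row(s) emitted.
- vid=NULL: no r row matches, row kept with r columns NULL.
- vid=6: no r row matches, row kept with r columns NULL.
- vid=2: no r row matches, row kept with r columns NULL.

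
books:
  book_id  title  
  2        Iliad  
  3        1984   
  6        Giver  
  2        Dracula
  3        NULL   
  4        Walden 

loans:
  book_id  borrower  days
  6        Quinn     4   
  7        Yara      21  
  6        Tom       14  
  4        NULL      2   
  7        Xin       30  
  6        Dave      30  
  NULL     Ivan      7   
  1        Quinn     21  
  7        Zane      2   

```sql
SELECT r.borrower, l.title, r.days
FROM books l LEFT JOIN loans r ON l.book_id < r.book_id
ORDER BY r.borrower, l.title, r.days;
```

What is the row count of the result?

LEFT JOIN keeps every row from `books`; unmatched rows get NULL for `loans`'s columns.
Matching on l.book_id < r.book_id. A NULL in a compared column never satisfies the condition.
- l row (book_id=2): matches 7 r row(s) → 7 output row(s).
- l row (book_id=3): matches 7 r row(s) → 7 output row(s).
- l row (book_id=6): matches 3 r row(s) → 3 output row(s).
- l row (book_id=2): matches 7 r row(s) → 7 output row(s).
- l row (book_id=3): matches 7 r row(s) → 7 output row(s).
- l row (book_id=4): matches 6 r row(s) → 6 output row(s).
Total: 37 rows.

37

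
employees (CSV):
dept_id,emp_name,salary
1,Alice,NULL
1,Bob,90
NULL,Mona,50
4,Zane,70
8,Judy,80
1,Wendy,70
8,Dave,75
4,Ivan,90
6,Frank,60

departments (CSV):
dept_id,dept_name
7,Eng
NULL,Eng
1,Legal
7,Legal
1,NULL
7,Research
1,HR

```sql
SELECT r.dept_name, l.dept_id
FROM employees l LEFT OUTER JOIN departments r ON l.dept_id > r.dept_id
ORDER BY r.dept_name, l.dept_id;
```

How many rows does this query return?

25

LEFT JOIN keeps every row from `employees`; unmatched rows get NULL for `departments`'s columns.
Matching on l.dept_id > r.dept_id. A NULL in a compared column never satisfies the condition.
- dept_id=1: no r row matches, row kept with r columns NULL.
- dept_id=1: no r row matches, row kept with r columns NULL.
- dept_id=NULL: no r row matches, row kept with r columns NULL.
- dept_id=4: 3 matching r row(s), so 3 row(s) emitted.
- dept_id=8: 6 matching r row(s), so 6 row(s) emitted.
- dept_id=1: no r row matches, row kept with r columns NULL.
- dept_id=8: 6 matching r row(s), so 6 row(s) emitted.
- dept_id=4: 3 matching r row(s), so 3 row(s) emitted.
- dept_id=6: 3 matching r row(s), so 3 row(s) emitted.
Total: 21 matched + 4 padded = 25 rows.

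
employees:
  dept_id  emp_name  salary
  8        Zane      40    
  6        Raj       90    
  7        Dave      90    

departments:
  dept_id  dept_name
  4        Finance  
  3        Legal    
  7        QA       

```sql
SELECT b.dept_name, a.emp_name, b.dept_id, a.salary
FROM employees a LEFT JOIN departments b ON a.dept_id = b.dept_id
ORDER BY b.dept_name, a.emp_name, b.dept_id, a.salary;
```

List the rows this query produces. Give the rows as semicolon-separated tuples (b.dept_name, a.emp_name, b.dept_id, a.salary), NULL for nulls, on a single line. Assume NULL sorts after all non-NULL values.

(QA, Dave, 7, 90); (NULL, Raj, NULL, 90); (NULL, Zane, NULL, 40)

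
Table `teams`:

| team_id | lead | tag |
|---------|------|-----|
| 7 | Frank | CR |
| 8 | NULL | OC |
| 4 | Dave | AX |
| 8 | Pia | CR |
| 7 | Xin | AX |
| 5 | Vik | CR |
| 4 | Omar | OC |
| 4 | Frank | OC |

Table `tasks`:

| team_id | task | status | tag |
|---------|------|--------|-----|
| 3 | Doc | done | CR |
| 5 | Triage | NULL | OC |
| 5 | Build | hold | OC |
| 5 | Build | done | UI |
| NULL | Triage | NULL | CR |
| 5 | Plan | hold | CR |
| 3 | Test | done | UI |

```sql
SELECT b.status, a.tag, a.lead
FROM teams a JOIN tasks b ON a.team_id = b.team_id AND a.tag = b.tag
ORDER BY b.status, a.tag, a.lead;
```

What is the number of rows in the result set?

INNER JOIN keeps only pairs where the ON condition holds.
Matching on a.team_id = b.team_id AND a.tag = b.tag. A NULL in a compared column never satisfies the condition.
- a[0] team_id=7, tag=CR → no match; dropped.
- a[1] team_id=8, tag=OC → no match; dropped.
- a[2] team_id=4, tag=AX → no match; dropped.
- a[3] team_id=8, tag=CR → no match; dropped.
- a[4] team_id=7, tag=AX → no match; dropped.
- a[5] team_id=5, tag=CR → 1 match(es) in b → 1 row(s).
- a[6] team_id=4, tag=OC → no match; dropped.
- a[7] team_id=4, tag=OC → no match; dropped.
Total: 1 rows.

1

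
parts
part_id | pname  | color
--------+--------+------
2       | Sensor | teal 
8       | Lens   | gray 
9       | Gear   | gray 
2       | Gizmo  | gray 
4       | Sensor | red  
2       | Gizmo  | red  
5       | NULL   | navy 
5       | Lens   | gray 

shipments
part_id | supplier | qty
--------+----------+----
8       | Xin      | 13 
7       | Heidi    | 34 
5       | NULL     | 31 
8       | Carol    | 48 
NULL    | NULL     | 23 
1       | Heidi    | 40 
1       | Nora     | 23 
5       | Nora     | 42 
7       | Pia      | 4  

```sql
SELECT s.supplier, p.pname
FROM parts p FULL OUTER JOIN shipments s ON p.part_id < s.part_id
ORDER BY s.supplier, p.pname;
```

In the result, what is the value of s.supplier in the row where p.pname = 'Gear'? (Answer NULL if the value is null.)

FULL OUTER JOIN keeps every row from both sides; unmatched rows get NULL for the other side's columns.
Matching on p.part_id < s.part_id. A NULL in a compared column never satisfies the condition.
- part_id=2: 6 matching s row(s), so 6 row(s) emitted.
- part_id=8: no s row matches, row kept with s columns NULL.
- part_id=9: no s row matches, row kept with s columns NULL.
- part_id=2: 6 matching s row(s), so 6 row(s) emitted.
- part_id=4: 6 matching s row(s), so 6 row(s) emitted.
- part_id=2: 6 matching s row(s), so 6 row(s) emitted.
- part_id=5: 4 matching s row(s), so 4 row(s) emitted.
- part_id=5: 4 matching s row(s), so 4 row(s) emitted.
- plus 3 unmatched s row(s), each kept with NULL p columns.

NULL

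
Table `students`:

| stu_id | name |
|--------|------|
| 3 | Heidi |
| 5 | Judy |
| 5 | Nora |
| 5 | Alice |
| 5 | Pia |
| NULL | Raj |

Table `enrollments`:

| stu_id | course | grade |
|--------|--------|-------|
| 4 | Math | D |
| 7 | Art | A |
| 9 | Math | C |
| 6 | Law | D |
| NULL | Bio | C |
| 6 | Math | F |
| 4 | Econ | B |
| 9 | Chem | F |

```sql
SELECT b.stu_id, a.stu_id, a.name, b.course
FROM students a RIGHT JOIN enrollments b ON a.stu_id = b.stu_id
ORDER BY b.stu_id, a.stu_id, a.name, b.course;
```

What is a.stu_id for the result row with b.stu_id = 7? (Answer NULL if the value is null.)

NULL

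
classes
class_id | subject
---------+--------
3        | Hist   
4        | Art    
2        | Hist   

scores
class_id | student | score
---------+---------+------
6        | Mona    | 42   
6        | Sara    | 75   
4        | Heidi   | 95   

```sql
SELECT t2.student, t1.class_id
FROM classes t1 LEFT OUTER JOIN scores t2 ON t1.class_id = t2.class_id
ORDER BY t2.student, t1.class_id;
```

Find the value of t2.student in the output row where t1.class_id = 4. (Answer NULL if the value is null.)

Heidi

LEFT JOIN keeps every row from `classes`; unmatched rows get NULL for `scores`'s columns.
Matching on t1.class_id = t2.class_id.
Matched pairs: 1; unmatched t1 rows kept: 2.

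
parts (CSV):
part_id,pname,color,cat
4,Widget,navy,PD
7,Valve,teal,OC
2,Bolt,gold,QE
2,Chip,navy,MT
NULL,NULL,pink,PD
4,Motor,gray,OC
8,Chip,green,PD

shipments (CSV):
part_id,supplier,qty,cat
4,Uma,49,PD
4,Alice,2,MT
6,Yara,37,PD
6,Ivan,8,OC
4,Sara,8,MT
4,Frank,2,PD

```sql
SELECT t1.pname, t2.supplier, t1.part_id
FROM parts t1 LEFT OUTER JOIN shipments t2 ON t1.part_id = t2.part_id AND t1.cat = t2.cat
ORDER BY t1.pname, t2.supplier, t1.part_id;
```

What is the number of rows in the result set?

8

LEFT JOIN keeps every row from `parts`; unmatched rows get NULL for `shipments`'s columns.
Matching on t1.part_id = t2.part_id AND t1.cat = t2.cat. A NULL in a compared column never satisfies the condition.
Matched pairs: 2; unmatched t1 rows kept: 6.
Total: 2 matched + 6 padded = 8 rows.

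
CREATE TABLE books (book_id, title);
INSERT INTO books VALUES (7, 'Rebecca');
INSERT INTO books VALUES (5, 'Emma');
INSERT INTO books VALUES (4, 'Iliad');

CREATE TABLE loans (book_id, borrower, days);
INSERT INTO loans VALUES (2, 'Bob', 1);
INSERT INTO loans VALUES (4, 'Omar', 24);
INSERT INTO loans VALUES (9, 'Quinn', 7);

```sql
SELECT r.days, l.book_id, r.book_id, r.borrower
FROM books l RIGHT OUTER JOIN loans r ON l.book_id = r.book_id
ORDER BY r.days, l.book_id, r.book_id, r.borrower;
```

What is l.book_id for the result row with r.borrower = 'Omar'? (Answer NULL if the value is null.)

4

RIGHT JOIN keeps every row from `loans`; unmatched rows get NULL for `books`'s columns.
Matching on l.book_id = r.book_id.
- l[0] book_id=7 → no match.
- l[1] book_id=5 → no match.
- l[2] book_id=4 → 1 match(es) in r → 1 row(s).
- 2 r row(s) had no l match → kept, l columns NULL.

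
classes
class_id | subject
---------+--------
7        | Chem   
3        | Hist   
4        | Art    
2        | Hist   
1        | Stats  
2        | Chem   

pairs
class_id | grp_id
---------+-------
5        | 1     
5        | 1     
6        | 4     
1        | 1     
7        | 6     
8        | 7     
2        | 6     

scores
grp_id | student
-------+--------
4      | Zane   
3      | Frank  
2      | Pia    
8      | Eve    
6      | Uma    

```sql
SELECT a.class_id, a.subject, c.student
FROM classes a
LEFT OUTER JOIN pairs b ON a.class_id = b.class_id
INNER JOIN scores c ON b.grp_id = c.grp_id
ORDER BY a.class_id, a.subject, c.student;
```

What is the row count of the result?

3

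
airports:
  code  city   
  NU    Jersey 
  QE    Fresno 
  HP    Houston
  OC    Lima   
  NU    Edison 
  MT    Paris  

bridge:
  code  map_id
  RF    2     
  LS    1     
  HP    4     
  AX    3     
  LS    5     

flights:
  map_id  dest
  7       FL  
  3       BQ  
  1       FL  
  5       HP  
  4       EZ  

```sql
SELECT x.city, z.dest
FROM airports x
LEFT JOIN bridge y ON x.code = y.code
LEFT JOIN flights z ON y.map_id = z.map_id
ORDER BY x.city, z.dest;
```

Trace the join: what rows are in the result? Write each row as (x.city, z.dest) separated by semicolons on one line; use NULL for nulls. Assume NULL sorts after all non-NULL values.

(Edison, NULL); (Fresno, NULL); (Houston, EZ); (Jersey, NULL); (Lima, NULL); (Paris, NULL)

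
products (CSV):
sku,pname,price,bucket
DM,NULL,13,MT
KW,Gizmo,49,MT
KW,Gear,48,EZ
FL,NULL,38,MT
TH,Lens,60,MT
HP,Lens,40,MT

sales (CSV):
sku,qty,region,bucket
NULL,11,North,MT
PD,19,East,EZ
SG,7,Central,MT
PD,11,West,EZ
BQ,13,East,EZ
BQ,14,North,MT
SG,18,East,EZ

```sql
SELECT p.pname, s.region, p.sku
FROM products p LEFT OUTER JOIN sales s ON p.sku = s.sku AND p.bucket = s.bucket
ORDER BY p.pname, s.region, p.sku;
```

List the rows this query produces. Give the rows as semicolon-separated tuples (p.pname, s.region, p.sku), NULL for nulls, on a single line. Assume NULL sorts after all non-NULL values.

LEFT JOIN keeps every row from `products`; unmatched rows get NULL for `sales`'s columns.
Matching on p.sku = s.sku AND p.bucket = s.bucket. A NULL in a compared column never satisfies the condition.
- p row (sku=DM, bucket=MT): no match → kept, s columns NULL.
- p row (sku=KW, bucket=MT): no match → kept, s columns NULL.
- p row (sku=KW, bucket=EZ): no match → kept, s columns NULL.
- p row (sku=FL, bucket=MT): no match → kept, s columns NULL.
- p row (sku=TH, bucket=MT): no match → kept, s columns NULL.
- p row (sku=HP, bucket=MT): no match → kept, s columns NULL.
After projecting and ordering:
p.pname | s.region | p.sku
Gear | NULL | KW
Gizmo | NULL | KW
Lens | NULL | HP
Lens | NULL | TH
NULL | NULL | DM
NULL | NULL | FL

(Gear, NULL, KW); (Gizmo, NULL, KW); (Lens, NULL, HP); (Lens, NULL, TH); (NULL, NULL, DM); (NULL, NULL, FL)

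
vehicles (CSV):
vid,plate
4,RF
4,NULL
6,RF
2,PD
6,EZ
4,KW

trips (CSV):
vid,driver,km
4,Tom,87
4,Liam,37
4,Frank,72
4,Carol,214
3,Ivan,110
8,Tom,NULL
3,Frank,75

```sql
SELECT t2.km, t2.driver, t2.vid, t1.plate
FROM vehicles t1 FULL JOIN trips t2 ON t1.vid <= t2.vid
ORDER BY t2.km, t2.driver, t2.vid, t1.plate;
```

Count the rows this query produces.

24

FULL OUTER JOIN keeps every row from both sides; unmatched rows get NULL for the other side's columns.
Matching on t1.vid <= t2.vid.
Matched pairs: 24; unmatched t1 rows kept: 0; unmatched t2 rows kept: 0.
Total: 24 rows.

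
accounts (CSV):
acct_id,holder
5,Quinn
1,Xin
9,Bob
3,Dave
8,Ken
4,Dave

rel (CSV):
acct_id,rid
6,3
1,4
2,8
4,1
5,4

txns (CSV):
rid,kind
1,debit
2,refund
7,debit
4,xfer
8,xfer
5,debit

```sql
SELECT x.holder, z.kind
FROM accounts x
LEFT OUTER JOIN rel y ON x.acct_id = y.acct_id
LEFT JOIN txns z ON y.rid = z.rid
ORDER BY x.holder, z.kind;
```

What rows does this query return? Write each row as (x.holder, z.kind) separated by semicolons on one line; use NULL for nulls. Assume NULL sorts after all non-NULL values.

(Bob, NULL); (Dave, debit); (Dave, NULL); (Ken, NULL); (Quinn, xfer); (Xin, xfer)

Step 1 — x LEFT JOIN y on acct_id → 6 row(s).
Then LEFT JOIN `txns z` on rid: each of those 6 rows is kept; rows whose y.rid has no match in z get NULL for z's columns.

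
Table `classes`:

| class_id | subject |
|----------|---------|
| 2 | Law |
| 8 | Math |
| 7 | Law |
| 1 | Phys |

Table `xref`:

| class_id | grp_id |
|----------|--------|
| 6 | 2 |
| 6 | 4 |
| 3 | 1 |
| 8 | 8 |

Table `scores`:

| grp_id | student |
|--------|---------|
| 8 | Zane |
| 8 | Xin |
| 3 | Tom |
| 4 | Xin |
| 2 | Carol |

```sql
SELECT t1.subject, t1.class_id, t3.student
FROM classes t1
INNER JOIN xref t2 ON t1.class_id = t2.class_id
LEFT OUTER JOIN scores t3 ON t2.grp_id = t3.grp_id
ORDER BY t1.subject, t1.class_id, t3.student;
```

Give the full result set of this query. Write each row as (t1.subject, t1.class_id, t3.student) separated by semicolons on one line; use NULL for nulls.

Evaluate left to right. First `classes t1 INNER JOIN xref t2` on class_id: 1 row(s).
Then LEFT JOIN `scores t3` on grp_id: each of those 1 rows is kept; rows whose t2.grp_id has no match in t3 get NULL for t3's columns.

(Math, 8, Xin); (Math, 8, Zane)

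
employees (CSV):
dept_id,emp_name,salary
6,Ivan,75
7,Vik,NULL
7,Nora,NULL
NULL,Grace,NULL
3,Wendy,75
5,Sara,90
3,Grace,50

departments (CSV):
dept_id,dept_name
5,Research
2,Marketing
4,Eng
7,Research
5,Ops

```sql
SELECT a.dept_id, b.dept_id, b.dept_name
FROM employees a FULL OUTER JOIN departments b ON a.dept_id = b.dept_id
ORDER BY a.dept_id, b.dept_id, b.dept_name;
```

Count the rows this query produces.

10

FULL OUTER JOIN keeps every row from both sides; unmatched rows get NULL for the other side's columns.
Matching on a.dept_id = b.dept_id. A NULL in a compared column never satisfies the condition.
Matched pairs: 4; unmatched a rows kept: 4; unmatched b rows kept: 2.
Total: 4 matched + 6 padded = 10 rows.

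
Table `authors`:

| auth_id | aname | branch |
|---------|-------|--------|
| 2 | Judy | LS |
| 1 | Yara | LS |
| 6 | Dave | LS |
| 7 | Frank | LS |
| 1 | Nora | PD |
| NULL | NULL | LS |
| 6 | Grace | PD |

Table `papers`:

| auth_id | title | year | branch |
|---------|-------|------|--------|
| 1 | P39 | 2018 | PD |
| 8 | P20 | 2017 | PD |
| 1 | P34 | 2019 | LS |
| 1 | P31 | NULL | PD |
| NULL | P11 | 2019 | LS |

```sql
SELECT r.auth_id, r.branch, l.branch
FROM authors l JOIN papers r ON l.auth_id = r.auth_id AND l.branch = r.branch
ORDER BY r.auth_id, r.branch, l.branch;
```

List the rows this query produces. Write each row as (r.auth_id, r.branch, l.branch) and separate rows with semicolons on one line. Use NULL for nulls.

(1, LS, LS); (1, PD, PD); (1, PD, PD)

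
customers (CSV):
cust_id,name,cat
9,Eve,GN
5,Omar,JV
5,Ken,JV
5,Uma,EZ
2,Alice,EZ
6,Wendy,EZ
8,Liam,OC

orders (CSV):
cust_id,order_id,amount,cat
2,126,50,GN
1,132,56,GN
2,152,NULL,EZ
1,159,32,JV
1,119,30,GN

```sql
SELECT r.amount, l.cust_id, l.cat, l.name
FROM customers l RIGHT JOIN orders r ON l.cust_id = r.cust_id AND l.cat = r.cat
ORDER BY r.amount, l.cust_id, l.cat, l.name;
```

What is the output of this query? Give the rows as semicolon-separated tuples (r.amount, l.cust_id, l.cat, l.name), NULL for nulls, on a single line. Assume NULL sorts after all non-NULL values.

(30, NULL, NULL, NULL); (32, NULL, NULL, NULL); (50, NULL, NULL, NULL); (56, NULL, NULL, NULL); (NULL, 2, EZ, Alice)

RIGHT JOIN keeps every row from `orders`; unmatched rows get NULL for `customers`'s columns.
Matching on l.cust_id = r.cust_id AND l.cat = r.cat.
- cust_id=9, cat=GN: no matching r row.
- cust_id=5, cat=JV: no matching r row.
- cust_id=5, cat=JV: no matching r row.
- cust_id=5, cat=EZ: no matching r row.
- cust_id=2, cat=EZ: 1 matching r row(s), so 1 row(s) emitted.
- cust_id=6, cat=EZ: no matching r row.
- cust_id=8, cat=OC: no matching r row.
- plus 4 unmatched r row(s), each kept with NULL l columns.
After projecting and ordering:
r.amount | l.cust_id | l.cat | l.name
30 | NULL | NULL | NULL
32 | NULL | NULL | NULL
50 | NULL | NULL | NULL
56 | NULL | NULL | NULL
NULL | 2 | EZ | Alice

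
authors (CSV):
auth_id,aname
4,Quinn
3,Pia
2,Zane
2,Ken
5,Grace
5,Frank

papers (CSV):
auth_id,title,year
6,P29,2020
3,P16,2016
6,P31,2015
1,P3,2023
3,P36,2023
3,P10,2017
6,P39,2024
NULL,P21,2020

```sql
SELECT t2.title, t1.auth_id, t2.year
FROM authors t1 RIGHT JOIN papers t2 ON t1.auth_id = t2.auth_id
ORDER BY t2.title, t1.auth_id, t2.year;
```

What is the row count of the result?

RIGHT JOIN keeps every row from `papers`; unmatched rows get NULL for `authors`'s columns.
Matching on t1.auth_id = t2.auth_id. A NULL in a compared column never satisfies the condition.
Matched pairs: 3; unmatched t2 rows kept: 5.
Total: 3 matched + 5 padded = 8 rows.

8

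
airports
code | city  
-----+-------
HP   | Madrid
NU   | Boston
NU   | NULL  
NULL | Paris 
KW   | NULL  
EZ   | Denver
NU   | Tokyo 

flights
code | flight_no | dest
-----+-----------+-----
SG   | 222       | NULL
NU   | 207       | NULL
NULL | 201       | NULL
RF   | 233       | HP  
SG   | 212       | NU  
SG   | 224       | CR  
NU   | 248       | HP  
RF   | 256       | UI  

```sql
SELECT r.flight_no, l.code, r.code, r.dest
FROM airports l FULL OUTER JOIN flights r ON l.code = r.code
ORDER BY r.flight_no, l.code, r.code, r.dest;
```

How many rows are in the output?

16

FULL OUTER JOIN keeps every row from both sides; unmatched rows get NULL for the other side's columns.
Matching on l.code = r.code. A NULL in a compared column never satisfies the condition.
Matched pairs: 6; unmatched l rows kept: 4; unmatched r rows kept: 6.
Total: 6 matched + 10 padded = 16 rows.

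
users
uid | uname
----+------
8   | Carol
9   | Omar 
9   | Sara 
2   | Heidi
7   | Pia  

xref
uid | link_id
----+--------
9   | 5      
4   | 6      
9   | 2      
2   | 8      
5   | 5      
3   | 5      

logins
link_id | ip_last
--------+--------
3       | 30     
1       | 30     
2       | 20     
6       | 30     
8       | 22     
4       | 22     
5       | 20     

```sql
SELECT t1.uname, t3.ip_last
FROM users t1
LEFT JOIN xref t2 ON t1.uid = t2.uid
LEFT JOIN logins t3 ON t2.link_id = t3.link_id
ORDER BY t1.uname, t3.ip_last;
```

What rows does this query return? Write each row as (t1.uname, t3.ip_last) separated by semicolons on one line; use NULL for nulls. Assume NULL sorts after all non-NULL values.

Step 1 — t1 LEFT JOIN t2 on uid → 7 row(s).
Then LEFT JOIN `logins t3` on link_id: each of those 7 rows is kept; rows whose t2.link_id has no match in t3 get NULL for t3's columns.

(Carol, NULL); (Heidi, 22); (Omar, 20); (Omar, 20); (Pia, NULL); (Sara, 20); (Sara, 20)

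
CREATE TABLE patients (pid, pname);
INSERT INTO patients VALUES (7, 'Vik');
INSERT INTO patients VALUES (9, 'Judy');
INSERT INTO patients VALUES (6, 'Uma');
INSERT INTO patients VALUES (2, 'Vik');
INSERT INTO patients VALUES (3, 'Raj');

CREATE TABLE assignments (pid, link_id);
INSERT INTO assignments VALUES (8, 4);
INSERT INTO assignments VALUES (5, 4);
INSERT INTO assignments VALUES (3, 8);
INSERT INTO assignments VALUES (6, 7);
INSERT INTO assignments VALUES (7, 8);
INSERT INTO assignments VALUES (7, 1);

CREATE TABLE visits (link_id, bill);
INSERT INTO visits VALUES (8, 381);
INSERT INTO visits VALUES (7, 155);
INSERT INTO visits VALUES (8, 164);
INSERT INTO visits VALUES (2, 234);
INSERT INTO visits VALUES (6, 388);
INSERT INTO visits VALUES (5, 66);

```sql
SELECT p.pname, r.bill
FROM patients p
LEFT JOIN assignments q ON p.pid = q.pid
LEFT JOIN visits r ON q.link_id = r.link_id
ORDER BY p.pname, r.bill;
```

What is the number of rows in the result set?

Joins associate left-to-right: patients LEFT JOIN assignments on pid gives 6 intermediate row(s).
Then LEFT JOIN `visits r` on link_id: each of those 6 rows is kept; rows whose q.link_id has no match in r get NULL for r's columns.
Result: 8 row(s).

8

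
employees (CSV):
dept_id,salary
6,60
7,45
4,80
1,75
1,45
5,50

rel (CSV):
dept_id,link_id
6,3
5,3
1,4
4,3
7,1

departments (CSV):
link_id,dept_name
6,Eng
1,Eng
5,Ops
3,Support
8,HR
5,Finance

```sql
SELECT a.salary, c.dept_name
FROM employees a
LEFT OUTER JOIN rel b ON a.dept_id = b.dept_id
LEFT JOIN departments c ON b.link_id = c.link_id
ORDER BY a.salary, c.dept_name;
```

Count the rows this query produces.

6

Step 1 — a LEFT JOIN b on dept_id → 6 row(s).
Then LEFT JOIN `departments c` on link_id: each of those 6 rows is kept; rows whose b.link_id has no match in c get NULL for c's columns.
Result: 6 row(s).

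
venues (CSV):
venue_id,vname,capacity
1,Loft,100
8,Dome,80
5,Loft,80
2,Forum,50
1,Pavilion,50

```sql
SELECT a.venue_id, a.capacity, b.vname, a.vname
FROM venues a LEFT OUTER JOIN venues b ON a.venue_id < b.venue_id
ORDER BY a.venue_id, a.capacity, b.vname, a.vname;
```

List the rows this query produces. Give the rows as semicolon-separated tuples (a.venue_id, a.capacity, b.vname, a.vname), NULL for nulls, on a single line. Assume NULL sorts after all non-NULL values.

(1, 50, Dome, Pavilion); (1, 50, Forum, Pavilion); (1, 50, Loft, Pavilion); (1, 100, Dome, Loft); (1, 100, Forum, Loft); (1, 100, Loft, Loft); (2, 50, Dome, Forum); (2, 50, Loft, Forum); (5, 80, Dome, Loft); (8, 80, NULL, Dome)

LEFT JOIN keeps every row from `venues a`; unmatched rows get NULL for `venues b`'s columns.
Matching on a.venue_id < b.venue_id.
- a row (venue_id=1): matches 3 b row(s) → 3 output row(s).
- a row (venue_id=8): no match → kept, b columns NULL.
- a row (venue_id=5): matches 1 b row(s) → 1 output row(s).
- a row (venue_id=2): matches 2 b row(s) → 2 output row(s).
- a row (venue_id=1): matches 3 b row(s) → 3 output row(s).
After projecting and ordering:
a.venue_id | a.capacity | b.vname | a.vname
1 | 50 | Dome | Pavilion
1 | 50 | Forum | Pavilion
1 | 50 | Loft | Pavilion
1 | 100 | Dome | Loft
1 | 100 | Forum | Loft
1 | 100 | Loft | Loft
2 | 50 | Dome | Forum
2 | 50 | Loft | Forum
5 | 80 | Dome | Loft
8 | 80 | NULL | Dome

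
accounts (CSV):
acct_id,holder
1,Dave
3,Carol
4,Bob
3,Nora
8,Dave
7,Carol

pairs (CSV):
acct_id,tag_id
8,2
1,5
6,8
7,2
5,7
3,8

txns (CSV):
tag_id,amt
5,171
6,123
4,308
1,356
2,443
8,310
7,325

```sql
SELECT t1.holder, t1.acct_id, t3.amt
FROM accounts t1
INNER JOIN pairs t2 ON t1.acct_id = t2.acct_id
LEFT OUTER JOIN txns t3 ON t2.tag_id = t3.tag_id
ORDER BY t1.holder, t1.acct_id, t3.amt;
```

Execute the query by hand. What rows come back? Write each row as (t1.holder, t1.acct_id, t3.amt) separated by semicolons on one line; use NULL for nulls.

(Carol, 3, 310); (Carol, 7, 443); (Dave, 1, 171); (Dave, 8, 443); (Nora, 3, 310)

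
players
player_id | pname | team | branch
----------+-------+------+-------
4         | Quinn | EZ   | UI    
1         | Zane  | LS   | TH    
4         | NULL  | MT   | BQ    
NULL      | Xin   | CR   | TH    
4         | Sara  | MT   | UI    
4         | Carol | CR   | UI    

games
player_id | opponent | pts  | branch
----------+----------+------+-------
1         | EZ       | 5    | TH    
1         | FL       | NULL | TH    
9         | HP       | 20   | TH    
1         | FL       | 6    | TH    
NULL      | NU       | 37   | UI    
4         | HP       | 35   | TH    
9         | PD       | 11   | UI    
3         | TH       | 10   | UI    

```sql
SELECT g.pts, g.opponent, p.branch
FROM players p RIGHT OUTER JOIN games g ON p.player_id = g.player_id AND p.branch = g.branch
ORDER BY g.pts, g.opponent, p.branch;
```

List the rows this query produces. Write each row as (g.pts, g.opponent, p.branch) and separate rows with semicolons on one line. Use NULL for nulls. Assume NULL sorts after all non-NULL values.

RIGHT JOIN keeps every row from `games`; unmatched rows get NULL for `players`'s columns.
Matching on p.player_id = g.player_id AND p.branch = g.branch. A NULL in a compared column never satisfies the condition.
- p row (player_id=4, branch=UI): no match.
- p row (player_id=1, branch=TH): matches 3 g row(s) → 3 output row(s).
- p row (player_id=4, branch=BQ): no match.
- p row (player_id=NULL, branch=TH): no match.
- p row (player_id=4, branch=UI): no match.
- p row (player_id=4, branch=UI): no match.
- 5 row(s) from g found no p partner → padded with NULL.
After projecting and ordering:
g.pts | g.opponent | p.branch
5 | EZ | TH
6 | FL | TH
10 | TH | NULL
11 | PD | NULL
20 | HP | NULL
35 | HP | NULL
37 | NU | NULL
NULL | FL | TH

(5, EZ, TH); (6, FL, TH); (10, TH, NULL); (11, PD, NULL); (20, HP, NULL); (35, HP, NULL); (37, NU, NULL); (NULL, FL, TH)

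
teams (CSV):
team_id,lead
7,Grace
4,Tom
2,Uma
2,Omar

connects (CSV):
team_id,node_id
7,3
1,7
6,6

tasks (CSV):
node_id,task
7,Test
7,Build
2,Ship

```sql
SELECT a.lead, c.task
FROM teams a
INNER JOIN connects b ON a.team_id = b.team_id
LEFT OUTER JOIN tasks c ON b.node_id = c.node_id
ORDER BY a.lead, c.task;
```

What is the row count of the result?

Step 1 — a INNER JOIN b on team_id → 1 row(s).
Then LEFT JOIN `tasks c` on node_id: each of those 1 rows is kept; rows whose b.node_id has no match in c get NULL for c's columns.
Result: 1 row(s).

1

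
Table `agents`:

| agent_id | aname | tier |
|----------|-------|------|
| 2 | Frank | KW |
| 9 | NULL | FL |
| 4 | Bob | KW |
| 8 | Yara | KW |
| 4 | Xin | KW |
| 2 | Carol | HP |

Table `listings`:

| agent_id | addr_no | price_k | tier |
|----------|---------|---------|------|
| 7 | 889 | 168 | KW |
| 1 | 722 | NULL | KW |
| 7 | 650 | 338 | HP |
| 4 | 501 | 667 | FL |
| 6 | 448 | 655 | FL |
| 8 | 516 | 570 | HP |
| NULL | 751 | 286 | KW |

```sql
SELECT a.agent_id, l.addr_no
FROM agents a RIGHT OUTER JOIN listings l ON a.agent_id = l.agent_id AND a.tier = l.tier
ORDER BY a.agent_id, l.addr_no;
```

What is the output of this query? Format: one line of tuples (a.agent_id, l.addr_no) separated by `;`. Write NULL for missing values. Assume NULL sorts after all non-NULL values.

(NULL, 448); (NULL, 501); (NULL, 516); (NULL, 650); (NULL, 722); (NULL, 751); (NULL, 889)

RIGHT JOIN keeps every row from `listings`; unmatched rows get NULL for `agents`'s columns.
Matching on a.agent_id = l.agent_id AND a.tier = l.tier. A NULL in a compared column never satisfies the condition.
- a (agent_id=2, tier=KW) has no partner in l.
- a (agent_id=9, tier=FL) has no partner in l.
- a (agent_id=4, tier=KW) has no partner in l.
- a (agent_id=8, tier=KW) has no partner in l.
- a (agent_id=4, tier=KW) has no partner in l.
- a (agent_id=2, tier=HP) has no partner in l.
- plus 7 unmatched l row(s), each kept with NULL a columns.
After projecting and ordering:
a.agent_id | l.addr_no
NULL | 448
NULL | 501
NULL | 516
NULL | 650
NULL | 722
NULL | 751
NULL | 889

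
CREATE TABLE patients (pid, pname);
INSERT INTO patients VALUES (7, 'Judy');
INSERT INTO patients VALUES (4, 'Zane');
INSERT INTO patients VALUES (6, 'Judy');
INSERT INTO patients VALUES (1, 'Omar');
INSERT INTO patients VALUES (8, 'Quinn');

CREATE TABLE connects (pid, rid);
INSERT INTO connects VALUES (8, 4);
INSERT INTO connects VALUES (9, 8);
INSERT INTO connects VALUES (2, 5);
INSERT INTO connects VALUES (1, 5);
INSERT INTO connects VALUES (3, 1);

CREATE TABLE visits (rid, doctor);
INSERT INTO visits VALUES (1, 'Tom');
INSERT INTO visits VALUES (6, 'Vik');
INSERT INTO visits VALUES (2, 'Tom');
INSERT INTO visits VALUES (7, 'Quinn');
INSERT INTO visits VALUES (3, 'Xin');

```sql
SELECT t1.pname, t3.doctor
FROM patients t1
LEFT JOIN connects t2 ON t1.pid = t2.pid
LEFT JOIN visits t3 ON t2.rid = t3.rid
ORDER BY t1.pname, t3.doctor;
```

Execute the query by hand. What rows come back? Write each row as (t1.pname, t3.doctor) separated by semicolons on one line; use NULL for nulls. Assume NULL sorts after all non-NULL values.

Step 1 — t1 LEFT JOIN t2 on pid → 5 row(s).
Then LEFT JOIN `visits t3` on rid: each of those 5 rows is kept; rows whose t2.rid has no match in t3 get NULL for t3's columns.

(Judy, NULL); (Judy, NULL); (Omar, NULL); (Quinn, NULL); (Zane, NULL)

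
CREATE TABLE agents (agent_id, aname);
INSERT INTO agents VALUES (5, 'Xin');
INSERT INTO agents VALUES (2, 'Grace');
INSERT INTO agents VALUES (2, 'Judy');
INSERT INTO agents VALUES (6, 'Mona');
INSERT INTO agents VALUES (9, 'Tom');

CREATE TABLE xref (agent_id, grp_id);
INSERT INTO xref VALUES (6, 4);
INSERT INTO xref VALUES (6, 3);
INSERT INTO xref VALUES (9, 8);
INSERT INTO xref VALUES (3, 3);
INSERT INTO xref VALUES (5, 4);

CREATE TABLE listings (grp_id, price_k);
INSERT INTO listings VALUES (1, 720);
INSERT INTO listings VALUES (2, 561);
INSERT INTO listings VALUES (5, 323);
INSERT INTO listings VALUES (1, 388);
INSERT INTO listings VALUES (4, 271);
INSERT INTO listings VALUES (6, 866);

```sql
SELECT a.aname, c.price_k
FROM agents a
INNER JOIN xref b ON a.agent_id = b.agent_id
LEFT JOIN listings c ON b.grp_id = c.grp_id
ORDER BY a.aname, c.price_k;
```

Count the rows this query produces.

Step 1 — a INNER JOIN b on agent_id → 4 row(s).
Then LEFT JOIN `listings c` on grp_id: each of those 4 rows is kept; rows whose b.grp_id has no match in c get NULL for c's columns.
Result: 4 row(s).

4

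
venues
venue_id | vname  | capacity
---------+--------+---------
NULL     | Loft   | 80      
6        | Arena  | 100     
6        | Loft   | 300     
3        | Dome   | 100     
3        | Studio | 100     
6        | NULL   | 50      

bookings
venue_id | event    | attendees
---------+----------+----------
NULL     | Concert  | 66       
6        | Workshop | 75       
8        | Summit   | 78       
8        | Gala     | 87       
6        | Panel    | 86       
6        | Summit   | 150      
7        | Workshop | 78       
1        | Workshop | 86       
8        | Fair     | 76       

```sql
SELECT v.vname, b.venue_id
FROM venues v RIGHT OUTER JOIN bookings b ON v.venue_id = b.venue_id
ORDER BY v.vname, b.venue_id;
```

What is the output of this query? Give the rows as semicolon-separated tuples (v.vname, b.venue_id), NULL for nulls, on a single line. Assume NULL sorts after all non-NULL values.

(Arena, 6); (Arena, 6); (Arena, 6); (Loft, 6); (Loft, 6); (Loft, 6); (NULL, 1); (NULL, 6); (NULL, 6); (NULL, 6); (NULL, 7); (NULL, 8); (NULL, 8); (NULL, 8); (NULL, NULL)

RIGHT JOIN keeps every row from `bookings`; unmatched rows get NULL for `venues`'s columns.
Matching on v.venue_id = b.venue_id. A NULL in a compared column never satisfies the condition.
- v[0] venue_id=NULL → no match.
- v[1] venue_id=6 → 3 match(es) in b → 3 row(s).
- v[2] venue_id=6 → 3 match(es) in b → 3 row(s).
- v[3] venue_id=3 → no match.
- v[4] venue_id=3 → no match.
- v[5] venue_id=6 → 3 match(es) in b → 3 row(s).
- plus 6 unmatched b row(s), each kept with NULL v columns.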